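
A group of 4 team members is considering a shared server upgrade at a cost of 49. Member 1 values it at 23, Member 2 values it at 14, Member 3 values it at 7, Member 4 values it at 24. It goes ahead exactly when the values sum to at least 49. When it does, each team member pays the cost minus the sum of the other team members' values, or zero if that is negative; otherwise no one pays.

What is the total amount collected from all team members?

Total value 68 ≥ cost 49, so it is built.
Member 1: others sum to 45; max(0, 49 - 45) = 4.
Member 2: others sum to 54; max(0, 49 - 54) = 0.
Member 3: others sum to 61; max(0, 49 - 61) = 0.
Member 4: others sum to 44; max(0, 49 - 44) = 5.
Total collected = 4 + 0 + 0 + 5 = 9.

9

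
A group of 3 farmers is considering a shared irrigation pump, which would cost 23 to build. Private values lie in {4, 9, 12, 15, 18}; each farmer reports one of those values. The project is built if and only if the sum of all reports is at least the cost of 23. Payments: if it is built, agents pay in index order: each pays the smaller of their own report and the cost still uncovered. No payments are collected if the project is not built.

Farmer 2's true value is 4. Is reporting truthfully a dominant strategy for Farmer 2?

Check each profile of the others' reports and compare truth against every alternative report.
Others report (4, 12): truth gives 0, best alternative gives -5.
Others report (4, 15): truth gives 0, best alternative gives -5.
Others report (4, 18): truth gives 0, best alternative gives -5.
Others report (9, 9): truth gives 0, best alternative gives -5.
Others report (9, 12): truth gives 0, best alternative gives -5.
Others report (9, 15): truth gives 0, best alternative gives -5.
(Remaining 19 profiles checked similarly; truth is weakly best in each.)
In every case the truthful report is at least as good as any alternative, so it is a dominant strategy.

Yes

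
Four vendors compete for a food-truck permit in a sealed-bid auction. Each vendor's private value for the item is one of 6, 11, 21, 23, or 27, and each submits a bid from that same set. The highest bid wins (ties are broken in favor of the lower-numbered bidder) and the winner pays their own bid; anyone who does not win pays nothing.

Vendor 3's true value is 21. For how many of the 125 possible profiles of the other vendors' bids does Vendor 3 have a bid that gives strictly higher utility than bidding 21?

Others bid (6, 6, 6): truth gives 0; bid 11 gives 10 > 0. Violating.
Others bid (6, 6, 11): truth gives 0; bid 11 gives 10 > 0. Violating.
Others bid (6, 6, 21): truth gives 0; no alternative beats it.
Others bid (6, 6, 23): truth gives 0; no alternative beats it.
(Checking all 125 profiles: 2 have a profitable deviation, 123 do not.)

2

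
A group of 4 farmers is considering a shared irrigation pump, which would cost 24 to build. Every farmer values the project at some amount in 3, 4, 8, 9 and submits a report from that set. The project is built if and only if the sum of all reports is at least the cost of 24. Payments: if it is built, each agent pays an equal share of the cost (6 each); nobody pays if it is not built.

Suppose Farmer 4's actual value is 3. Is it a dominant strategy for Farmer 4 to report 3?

Yes

Check each profile of the others' reports and compare truth against every alternative report.
Others report (3, 8, 9): truth gives 0, best alternative gives -3.
Others report (3, 9, 8): truth gives 0, best alternative gives -3.
Others report (4, 8, 8): truth gives 0, best alternative gives -3.
Others report (8, 3, 9): truth gives 0, best alternative gives -3.
Others report (8, 4, 8): truth gives 0, best alternative gives -3.
Others report (8, 8, 4): truth gives 0, best alternative gives -3.
(Remaining 58 profiles checked similarly; truth is weakly best in each.)
In every case the truthful report is at least as good as any alternative, so it is a dominant strategy.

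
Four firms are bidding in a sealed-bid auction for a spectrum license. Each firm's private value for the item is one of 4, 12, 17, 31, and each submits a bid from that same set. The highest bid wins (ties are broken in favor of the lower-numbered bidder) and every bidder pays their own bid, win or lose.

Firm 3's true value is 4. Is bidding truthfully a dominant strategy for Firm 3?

Yes

Check each profile of the others' bids and compare truth against every alternative bid.
Others bid (4, 4, 17): truth gives -4, best alternative gives -12.
Others bid (4, 4, 31): truth gives -4, best alternative gives -12.
Others bid (4, 12, 4): truth gives -4, best alternative gives -12.
Others bid (4, 12, 12): truth gives -4, best alternative gives -12.
Others bid (4, 12, 17): truth gives -4, best alternative gives -12.
Others bid (4, 12, 31): truth gives -4, best alternative gives -12.
(Remaining 58 profiles checked similarly; truth is weakly best in each.)
In every case the truthful bid is at least as good as any alternative, so it is a dominant strategy.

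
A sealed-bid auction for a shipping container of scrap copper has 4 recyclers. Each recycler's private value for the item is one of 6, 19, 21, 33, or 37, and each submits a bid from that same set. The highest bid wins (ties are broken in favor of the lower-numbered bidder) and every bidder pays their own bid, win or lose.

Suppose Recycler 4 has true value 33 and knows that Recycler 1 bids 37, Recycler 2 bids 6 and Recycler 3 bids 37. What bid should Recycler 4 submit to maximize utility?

6

Bid 6: loses but pays 6, utility -6.
Bid 19: loses but pays 19, utility -19.
Bid 21: loses but pays 21, utility -21.
Bid 33: loses but pays 33, utility -33.
Bid 37: loses but pays 37, utility -37.
The best choice is 6 with utility -6.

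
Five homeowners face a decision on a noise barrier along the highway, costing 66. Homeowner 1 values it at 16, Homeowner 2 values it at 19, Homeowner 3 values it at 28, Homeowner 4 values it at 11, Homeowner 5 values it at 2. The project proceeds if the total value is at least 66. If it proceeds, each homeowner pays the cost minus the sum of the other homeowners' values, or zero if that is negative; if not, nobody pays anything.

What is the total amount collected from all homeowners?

Total value 76 ≥ cost 66, so it is built.
Homeowner 1: others sum to 60; max(0, 66 - 60) = 6.
Homeowner 2: others sum to 57; max(0, 66 - 57) = 9.
Homeowner 3: others sum to 48; max(0, 66 - 48) = 18.
Homeowner 4: others sum to 65; max(0, 66 - 65) = 1.
Homeowner 5: others sum to 74; max(0, 66 - 74) = 0.
Total collected = 6 + 9 + 18 + 1 + 0 = 34.

34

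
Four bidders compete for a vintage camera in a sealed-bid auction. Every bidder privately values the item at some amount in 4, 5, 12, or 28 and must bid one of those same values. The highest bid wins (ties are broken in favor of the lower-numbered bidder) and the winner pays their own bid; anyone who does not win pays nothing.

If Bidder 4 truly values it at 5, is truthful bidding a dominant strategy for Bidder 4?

Check each profile of the others' bids and compare truth against every alternative bid.
Others bid (4, 4, 4): truth gives 0, best alternative gives 0.
Others bid (4, 4, 5): truth gives 0, best alternative gives 0.
Others bid (4, 4, 12): truth gives 0, best alternative gives 0.
Others bid (4, 4, 28): truth gives 0, best alternative gives 0.
Others bid (4, 5, 4): truth gives 0, best alternative gives 0.
Others bid (4, 5, 5): truth gives 0, best alternative gives 0.
(Remaining 58 profiles checked similarly; truth is weakly best in each.)
In every case the truthful bid is at least as good as any alternative, so it is a dominant strategy.

Yes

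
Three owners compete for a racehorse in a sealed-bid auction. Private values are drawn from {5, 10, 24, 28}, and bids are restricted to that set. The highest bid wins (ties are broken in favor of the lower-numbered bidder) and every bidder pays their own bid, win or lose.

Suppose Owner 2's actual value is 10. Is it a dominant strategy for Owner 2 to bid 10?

No

Consider the case where Owner 1 bids 5 and Owner 3 bids 24.
Truthful bid 10: loses but pays 10, utility -10.
Bid 5 instead: loses but pays 5, utility -5.
Since -5 > -10, bidding 5 is strictly better here, so truthful bidding is not dominant.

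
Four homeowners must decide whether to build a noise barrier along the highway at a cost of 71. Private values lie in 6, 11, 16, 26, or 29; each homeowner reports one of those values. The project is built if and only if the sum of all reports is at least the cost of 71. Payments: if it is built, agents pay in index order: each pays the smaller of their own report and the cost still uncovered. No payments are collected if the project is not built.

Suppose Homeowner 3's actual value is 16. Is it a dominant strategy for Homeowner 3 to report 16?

Consider the case where Homeowner 1 reports 6, Homeowner 2 reports 26 and Homeowner 4 reports 29.
Truthful report 16: project built, pays 16, utility 16 - 16 = 0.
Report 11 instead: project built, pays 11, utility 16 - 11 = 5.
Since 5 > 0, reporting 11 is strictly better here, so truthful reporting is not dominant.

No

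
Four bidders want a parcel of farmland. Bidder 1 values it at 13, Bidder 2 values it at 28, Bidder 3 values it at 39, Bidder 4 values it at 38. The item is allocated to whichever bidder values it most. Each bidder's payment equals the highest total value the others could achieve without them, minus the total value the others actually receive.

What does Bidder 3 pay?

Bidder 3 has the highest value and receives the item.
Without Bidder 3, the item would go to the next-highest value, 38, so the others could achieve 38.
With Bidder 3 present and winning, the others receive nothing, so their total is 0.
Payment = 38 - 0 = 38.

38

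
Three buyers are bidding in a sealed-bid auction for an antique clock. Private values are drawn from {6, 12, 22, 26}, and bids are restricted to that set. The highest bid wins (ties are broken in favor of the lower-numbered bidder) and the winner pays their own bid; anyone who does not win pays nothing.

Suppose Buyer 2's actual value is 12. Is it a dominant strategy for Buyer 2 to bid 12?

Yes

Check each profile of the others' bids and compare truth against every alternative bid.
Others bid (6, 6): truth gives 0, best alternative gives 0.
Others bid (6, 12): truth gives 0, best alternative gives 0.
Others bid (6, 22): truth gives 0, best alternative gives 0.
Others bid (6, 26): truth gives 0, best alternative gives 0.
Others bid (12, 6): truth gives 0, best alternative gives 0.
Others bid (12, 12): truth gives 0, best alternative gives 0.
(Remaining 10 profiles checked similarly; truth is weakly best in each.)
In every case the truthful bid is at least as good as any alternative, so it is a dominant strategy.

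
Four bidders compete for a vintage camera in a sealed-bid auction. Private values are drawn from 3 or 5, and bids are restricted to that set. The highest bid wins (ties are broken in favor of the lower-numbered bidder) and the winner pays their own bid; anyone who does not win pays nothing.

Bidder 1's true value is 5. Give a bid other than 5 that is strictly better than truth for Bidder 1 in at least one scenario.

3

Suppose Bidder 2 bids 3, Bidder 3 bids 3 and Bidder 4 bids 3.
Bid 5: wins, pays 5, utility 5 - 5 = 0.
Bid 3: wins, pays 3, utility 5 - 3 = 2.
So bidding 3 beats truth here (2 > 0).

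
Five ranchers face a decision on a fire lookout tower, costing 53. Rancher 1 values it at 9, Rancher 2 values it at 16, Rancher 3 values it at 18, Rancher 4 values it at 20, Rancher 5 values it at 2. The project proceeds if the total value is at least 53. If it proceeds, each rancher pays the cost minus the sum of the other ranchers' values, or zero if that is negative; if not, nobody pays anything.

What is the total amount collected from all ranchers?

18

Total value 65 ≥ cost 53, so it is built.
Rancher 1: others sum to 56; max(0, 53 - 56) = 0.
Rancher 2: others sum to 49; max(0, 53 - 49) = 4.
Rancher 3: others sum to 47; max(0, 53 - 47) = 6.
Rancher 4: others sum to 45; max(0, 53 - 45) = 8.
Rancher 5: others sum to 63; max(0, 53 - 63) = 0.
Total collected = 0 + 4 + 6 + 8 + 0 = 18.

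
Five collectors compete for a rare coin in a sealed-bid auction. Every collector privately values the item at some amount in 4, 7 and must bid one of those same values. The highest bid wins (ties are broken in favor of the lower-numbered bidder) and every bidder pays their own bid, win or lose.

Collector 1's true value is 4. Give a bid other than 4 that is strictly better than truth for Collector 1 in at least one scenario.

7

Suppose Collector 2 bids 4, Collector 3 bids 4, Collector 4 bids 4 and Collector 5 bids 7.
Bid 4: loses but pays 4, utility -4.
Bid 7: wins, pays 7, utility 4 - 7 = -3.
So bidding 7 beats truth here (-3 > -4).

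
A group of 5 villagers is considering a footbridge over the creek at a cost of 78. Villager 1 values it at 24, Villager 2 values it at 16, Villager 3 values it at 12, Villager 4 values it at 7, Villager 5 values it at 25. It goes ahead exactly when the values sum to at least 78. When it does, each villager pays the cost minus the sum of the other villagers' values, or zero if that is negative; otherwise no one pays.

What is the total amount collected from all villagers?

54

Total value 84 ≥ cost 78, so it is built.
Villager 1: others sum to 60; max(0, 78 - 60) = 18.
Villager 2: others sum to 68; max(0, 78 - 68) = 10.
Villager 3: others sum to 72; max(0, 78 - 72) = 6.
Villager 4: others sum to 77; max(0, 78 - 77) = 1.
Villager 5: others sum to 59; max(0, 78 - 59) = 19.
Total collected = 18 + 10 + 6 + 1 + 19 = 54.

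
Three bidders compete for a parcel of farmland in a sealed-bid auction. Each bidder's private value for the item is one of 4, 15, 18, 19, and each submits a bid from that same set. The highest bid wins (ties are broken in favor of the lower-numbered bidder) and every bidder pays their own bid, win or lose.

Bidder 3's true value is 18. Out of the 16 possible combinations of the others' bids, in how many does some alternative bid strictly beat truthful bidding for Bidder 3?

Others bid (4, 4): truth gives 0; bid 15 gives 3 > 0. Violating.
Others bid (4, 18): truth gives -18; bid 19 gives -1 > -18. Violating.
Others bid (4, 19): truth gives -18; bid 4 gives -4 > -18. Violating.
Others bid (15, 18): truth gives -18; bid 19 gives -1 > -18. Violating.
Others bid (4, 15): truth gives 0; no alternative beats it.
Others bid (15, 4): truth gives 0; no alternative beats it.
(Checking all 16 profiles: 13 have a profitable deviation, 3 do not.)

13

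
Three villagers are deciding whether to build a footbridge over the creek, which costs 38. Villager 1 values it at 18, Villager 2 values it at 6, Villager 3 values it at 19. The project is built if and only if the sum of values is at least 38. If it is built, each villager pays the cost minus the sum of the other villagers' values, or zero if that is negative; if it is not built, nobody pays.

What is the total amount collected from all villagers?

Total value 43 ≥ cost 38, so it is built.
Villager 1: others sum to 25; max(0, 38 - 25) = 13.
Villager 2: others sum to 37; max(0, 38 - 37) = 1.
Villager 3: others sum to 24; max(0, 38 - 24) = 14.
Total collected = 13 + 1 + 14 = 28.

28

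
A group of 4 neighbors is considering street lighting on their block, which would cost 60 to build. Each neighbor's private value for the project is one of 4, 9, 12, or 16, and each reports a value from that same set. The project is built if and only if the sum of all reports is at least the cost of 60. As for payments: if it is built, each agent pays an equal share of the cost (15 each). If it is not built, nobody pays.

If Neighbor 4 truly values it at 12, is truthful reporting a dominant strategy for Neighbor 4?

No

Consider the case where Neighbor 1 reports 16, Neighbor 2 reports 16 and Neighbor 3 reports 16.
Truthful report 12: project built, pays 15, utility 12 - 15 = -3.
Report 4 instead: project not built, utility 0.
Since 0 > -3, reporting 4 is strictly better here, so truthful reporting is not dominant.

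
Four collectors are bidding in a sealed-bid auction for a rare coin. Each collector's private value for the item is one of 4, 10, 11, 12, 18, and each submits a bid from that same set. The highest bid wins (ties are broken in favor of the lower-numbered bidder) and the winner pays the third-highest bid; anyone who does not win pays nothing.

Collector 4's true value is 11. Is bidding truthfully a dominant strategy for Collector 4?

No

Consider the case where Collector 1 bids 4, Collector 2 bids 4 and Collector 3 bids 11.
Truthful bid 11: loses, pays 0, utility 0.
Bid 12 instead: wins, pays 4, utility 11 - 4 = 7.
Since 7 > 0, bidding 12 is strictly better here, so truthful bidding is not dominant.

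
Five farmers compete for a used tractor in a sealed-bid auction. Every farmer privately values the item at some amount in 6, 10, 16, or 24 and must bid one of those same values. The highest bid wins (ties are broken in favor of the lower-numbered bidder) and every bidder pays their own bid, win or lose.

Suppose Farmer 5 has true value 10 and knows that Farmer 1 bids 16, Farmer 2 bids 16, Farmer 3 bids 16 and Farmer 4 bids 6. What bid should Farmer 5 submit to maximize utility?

Bid 6: loses but pays 6, utility -6.
Bid 10: loses but pays 10, utility -10.
Bid 16: loses but pays 16, utility -16.
Bid 24: wins, pays 24, utility 10 - 24 = -14.
The best choice is 6 with utility -6.

6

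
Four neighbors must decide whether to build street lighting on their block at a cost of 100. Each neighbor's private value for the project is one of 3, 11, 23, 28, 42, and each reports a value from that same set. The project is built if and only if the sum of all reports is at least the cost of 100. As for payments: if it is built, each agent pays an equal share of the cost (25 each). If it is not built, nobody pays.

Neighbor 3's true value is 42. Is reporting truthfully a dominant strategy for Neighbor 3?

Yes

Check each profile of the others' reports and compare truth against every alternative report.
Others report (3, 23, 42): truth gives 17, best alternative gives 0.
Others report (3, 28, 28): truth gives 17, best alternative gives 0.
Others report (3, 42, 23): truth gives 17, best alternative gives 0.
Others report (11, 11, 42): truth gives 17, best alternative gives 0.
Others report (11, 23, 28): truth gives 17, best alternative gives 0.
Others report (11, 28, 23): truth gives 17, best alternative gives 0.
(Remaining 119 profiles checked similarly; truth is weakly best in each.)
In every case the truthful report is at least as good as any alternative, so it is a dominant strategy.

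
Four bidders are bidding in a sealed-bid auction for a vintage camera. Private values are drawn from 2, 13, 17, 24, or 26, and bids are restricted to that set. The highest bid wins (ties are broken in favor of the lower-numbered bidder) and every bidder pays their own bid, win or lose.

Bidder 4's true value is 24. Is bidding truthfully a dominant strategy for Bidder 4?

No

Consider the case where Bidder 1 bids 2, Bidder 2 bids 2 and Bidder 3 bids 2.
Truthful bid 24: wins, pays 24, utility 24 - 24 = 0.
Bid 13 instead: wins, pays 13, utility 24 - 13 = 11.
Since 11 > 0, bidding 13 is strictly better here, so truthful bidding is not dominant.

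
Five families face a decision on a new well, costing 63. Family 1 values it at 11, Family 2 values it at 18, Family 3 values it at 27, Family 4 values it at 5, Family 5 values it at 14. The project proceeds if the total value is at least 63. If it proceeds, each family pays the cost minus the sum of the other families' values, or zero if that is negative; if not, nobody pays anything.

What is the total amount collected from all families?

Total value 75 ≥ cost 63, so it is built.
Family 1: others sum to 64; max(0, 63 - 64) = 0.
Family 2: others sum to 57; max(0, 63 - 57) = 6.
Family 3: others sum to 48; max(0, 63 - 48) = 15.
Family 4: others sum to 70; max(0, 63 - 70) = 0.
Family 5: others sum to 61; max(0, 63 - 61) = 2.
Total collected = 0 + 6 + 15 + 0 + 2 = 23.

23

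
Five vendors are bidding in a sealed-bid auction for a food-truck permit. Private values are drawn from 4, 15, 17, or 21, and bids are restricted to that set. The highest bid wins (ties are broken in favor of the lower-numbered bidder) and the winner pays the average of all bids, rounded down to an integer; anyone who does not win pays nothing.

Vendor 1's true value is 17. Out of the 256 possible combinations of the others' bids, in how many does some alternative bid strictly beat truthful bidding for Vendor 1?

Others bid (4, 4, 4, 4): truth gives 11; bid 4 gives 13 > 11. Violating.
Others bid (4, 4, 4, 21): truth gives 0; bid 21 gives 7 > 0. Violating.
Others bid (4, 4, 15, 15): truth gives 6; bid 15 gives 7 > 6. Violating.
Others bid (4, 4, 15, 21): truth gives 0; bid 21 gives 4 > 0. Violating.
Others bid (4, 4, 4, 15): truth gives 9; no alternative beats it.
Others bid (4, 4, 4, 17): truth gives 8; no alternative beats it.
(Checking all 256 profiles: 117 have a profitable deviation, 139 do not.)

117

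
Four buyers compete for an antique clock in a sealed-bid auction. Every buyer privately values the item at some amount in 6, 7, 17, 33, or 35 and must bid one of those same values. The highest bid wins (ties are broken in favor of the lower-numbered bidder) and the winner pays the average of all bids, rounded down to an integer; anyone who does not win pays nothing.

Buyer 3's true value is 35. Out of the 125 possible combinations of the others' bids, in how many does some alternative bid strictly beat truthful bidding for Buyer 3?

Others bid (6, 6, 6): truth gives 22; bid 7 gives 29 > 22. Violating.
Others bid (6, 6, 7): truth gives 22; bid 7 gives 29 > 22. Violating.
Others bid (6, 6, 17): truth gives 19; bid 17 gives 24 > 19. Violating.
Others bid (6, 6, 33): truth gives 15; bid 33 gives 16 > 15. Violating.
Others bid (6, 6, 35): truth gives 15; no alternative beats it.
Others bid (6, 7, 35): truth gives 15; no alternative beats it.
(Checking all 125 profiles: 26 have a profitable deviation, 99 do not.)

26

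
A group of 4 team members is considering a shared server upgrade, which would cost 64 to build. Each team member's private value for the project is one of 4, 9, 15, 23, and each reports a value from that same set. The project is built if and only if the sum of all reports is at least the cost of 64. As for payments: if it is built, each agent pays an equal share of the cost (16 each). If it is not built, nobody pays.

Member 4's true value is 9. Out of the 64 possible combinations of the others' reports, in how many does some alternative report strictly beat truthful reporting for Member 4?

Others report (9, 23, 23): truth gives -7; report 4 gives 0 > -7. Violating.
Others report (23, 9, 23): truth gives -7; report 4 gives 0 > -7. Violating.
Others report (23, 23, 9): truth gives -7; report 4 gives 0 > -7. Violating.
Others report (4, 4, 4): truth gives 0; no alternative beats it.
Others report (4, 4, 9): truth gives 0; no alternative beats it.
(Checking all 64 profiles: 3 have a profitable deviation, 61 do not.)

3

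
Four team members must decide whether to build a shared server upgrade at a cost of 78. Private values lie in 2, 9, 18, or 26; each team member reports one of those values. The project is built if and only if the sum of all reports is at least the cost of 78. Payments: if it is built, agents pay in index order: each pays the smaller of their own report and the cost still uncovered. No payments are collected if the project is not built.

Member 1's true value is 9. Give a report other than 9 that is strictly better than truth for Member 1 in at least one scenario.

Suppose Member 2 reports 26, Member 3 reports 26 and Member 4 reports 26.
Report 9: project built, pays 9, utility 9 - 9 = 0.
Report 2: project built, pays 2, utility 9 - 2 = 7.
So reporting 2 beats truth here (7 > 0).

2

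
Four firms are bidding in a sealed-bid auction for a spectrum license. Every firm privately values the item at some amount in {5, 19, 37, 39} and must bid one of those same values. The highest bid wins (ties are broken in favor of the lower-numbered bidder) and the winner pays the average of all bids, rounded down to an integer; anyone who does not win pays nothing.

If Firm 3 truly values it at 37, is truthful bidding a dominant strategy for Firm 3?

No

Consider the case where Firm 1 bids 5, Firm 2 bids 5 and Firm 4 bids 5.
Truthful bid 37: wins, pays 13, utility 37 - 13 = 24.
Bid 19 instead: wins, pays 8, utility 37 - 8 = 29.
Since 29 > 24, bidding 19 is strictly better here, so truthful bidding is not dominant.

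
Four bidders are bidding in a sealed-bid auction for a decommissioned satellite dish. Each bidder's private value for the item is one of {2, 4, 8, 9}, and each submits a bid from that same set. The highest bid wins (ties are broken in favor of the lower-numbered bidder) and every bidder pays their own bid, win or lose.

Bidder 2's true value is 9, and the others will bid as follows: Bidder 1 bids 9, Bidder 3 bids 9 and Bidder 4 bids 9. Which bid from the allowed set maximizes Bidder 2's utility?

Bid 2: loses but pays 2, utility -2.
Bid 4: loses but pays 4, utility -4.
Bid 8: loses but pays 8, utility -8.
Bid 9: loses but pays 9, utility -9.
The best choice is 2 with utility -2.

2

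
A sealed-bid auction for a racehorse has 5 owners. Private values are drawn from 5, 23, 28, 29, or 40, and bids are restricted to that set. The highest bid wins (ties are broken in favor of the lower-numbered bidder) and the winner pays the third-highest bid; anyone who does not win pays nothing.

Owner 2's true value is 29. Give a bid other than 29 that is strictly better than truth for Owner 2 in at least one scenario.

Suppose Owner 1 bids 5, Owner 3 bids 5, Owner 4 bids 5 and Owner 5 bids 40.
Bid 29: loses, pays 0, utility 0.
Bid 40: wins, pays 5, utility 29 - 5 = 24.
So bidding 40 beats truth here (24 > 0).

40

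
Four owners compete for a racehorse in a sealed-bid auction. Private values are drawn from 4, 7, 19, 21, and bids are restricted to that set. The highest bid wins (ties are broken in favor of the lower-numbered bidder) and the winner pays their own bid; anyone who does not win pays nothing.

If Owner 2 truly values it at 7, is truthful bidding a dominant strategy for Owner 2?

Yes

Check each profile of the others' bids and compare truth against every alternative bid.
Others bid (4, 4, 4): truth gives 0, best alternative gives 0.
Others bid (4, 4, 7): truth gives 0, best alternative gives 0.
Others bid (4, 4, 19): truth gives 0, best alternative gives 0.
Others bid (4, 4, 21): truth gives 0, best alternative gives 0.
Others bid (4, 7, 4): truth gives 0, best alternative gives 0.
Others bid (4, 7, 7): truth gives 0, best alternative gives 0.
(Remaining 58 profiles checked similarly; truth is weakly best in each.)
In every case the truthful bid is at least as good as any alternative, so it is a dominant strategy.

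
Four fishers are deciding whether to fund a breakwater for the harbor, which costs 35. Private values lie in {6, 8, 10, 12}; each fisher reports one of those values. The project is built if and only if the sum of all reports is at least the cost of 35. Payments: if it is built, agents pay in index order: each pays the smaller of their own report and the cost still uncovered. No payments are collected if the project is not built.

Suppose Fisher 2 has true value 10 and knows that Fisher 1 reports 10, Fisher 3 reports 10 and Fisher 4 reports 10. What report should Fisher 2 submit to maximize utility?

6

Report 6: project built, pays 6, utility 10 - 6 = 4.
Report 8: project built, pays 8, utility 10 - 8 = 2.
Report 10: project built, pays 10, utility 10 - 10 = 0.
Report 12: project built, pays 12, utility 10 - 12 = -2.
The best choice is 6 with utility 4.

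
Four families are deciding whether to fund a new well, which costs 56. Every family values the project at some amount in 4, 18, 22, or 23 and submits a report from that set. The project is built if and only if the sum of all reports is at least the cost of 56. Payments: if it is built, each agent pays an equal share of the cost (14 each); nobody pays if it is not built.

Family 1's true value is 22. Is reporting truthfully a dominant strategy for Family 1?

Yes

Check each profile of the others' reports and compare truth against every alternative report.
Others report (4, 18, 18): truth gives 8, best alternative gives 8.
Others report (4, 18, 22): truth gives 8, best alternative gives 8.
Others report (4, 18, 23): truth gives 8, best alternative gives 8.
Others report (4, 22, 18): truth gives 8, best alternative gives 8.
Others report (4, 22, 22): truth gives 8, best alternative gives 8.
Others report (4, 22, 23): truth gives 8, best alternative gives 8.
(Remaining 58 profiles checked similarly; truth is weakly best in each.)
In every case the truthful report is at least as good as any alternative, so it is a dominant strategy.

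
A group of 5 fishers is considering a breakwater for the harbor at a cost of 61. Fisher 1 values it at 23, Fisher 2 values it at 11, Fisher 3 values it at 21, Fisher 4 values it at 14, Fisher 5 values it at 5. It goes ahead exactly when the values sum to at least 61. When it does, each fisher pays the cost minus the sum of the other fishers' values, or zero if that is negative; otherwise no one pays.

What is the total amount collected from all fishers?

Total value 74 ≥ cost 61, so it is built.
Fisher 1: others sum to 51; max(0, 61 - 51) = 10.
Fisher 2: others sum to 63; max(0, 61 - 63) = 0.
Fisher 3: others sum to 53; max(0, 61 - 53) = 8.
Fisher 4: others sum to 60; max(0, 61 - 60) = 1.
Fisher 5: others sum to 69; max(0, 61 - 69) = 0.
Total collected = 10 + 0 + 8 + 1 + 0 = 19.

19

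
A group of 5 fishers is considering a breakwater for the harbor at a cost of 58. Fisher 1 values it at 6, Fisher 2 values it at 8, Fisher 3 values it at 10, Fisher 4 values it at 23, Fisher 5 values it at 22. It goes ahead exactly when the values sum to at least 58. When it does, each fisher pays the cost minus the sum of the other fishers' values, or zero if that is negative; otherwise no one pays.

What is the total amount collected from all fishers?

Total value 69 ≥ cost 58, so it is built.
Fisher 1: others sum to 63; max(0, 58 - 63) = 0.
Fisher 2: others sum to 61; max(0, 58 - 61) = 0.
Fisher 3: others sum to 59; max(0, 58 - 59) = 0.
Fisher 4: others sum to 46; max(0, 58 - 46) = 12.
Fisher 5: others sum to 47; max(0, 58 - 47) = 11.
Total collected = 0 + 0 + 0 + 12 + 11 = 23.

23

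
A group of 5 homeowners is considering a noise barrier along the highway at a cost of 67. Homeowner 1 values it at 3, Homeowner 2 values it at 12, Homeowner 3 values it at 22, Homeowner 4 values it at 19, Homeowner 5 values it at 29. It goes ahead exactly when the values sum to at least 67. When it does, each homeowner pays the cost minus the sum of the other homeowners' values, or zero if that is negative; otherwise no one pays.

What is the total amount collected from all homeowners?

16

Total value 85 ≥ cost 67, so it is built.
Homeowner 1: others sum to 82; max(0, 67 - 82) = 0.
Homeowner 2: others sum to 73; max(0, 67 - 73) = 0.
Homeowner 3: others sum to 63; max(0, 67 - 63) = 4.
Homeowner 4: others sum to 66; max(0, 67 - 66) = 1.
Homeowner 5: others sum to 56; max(0, 67 - 56) = 11.
Total collected = 0 + 0 + 4 + 1 + 11 = 16.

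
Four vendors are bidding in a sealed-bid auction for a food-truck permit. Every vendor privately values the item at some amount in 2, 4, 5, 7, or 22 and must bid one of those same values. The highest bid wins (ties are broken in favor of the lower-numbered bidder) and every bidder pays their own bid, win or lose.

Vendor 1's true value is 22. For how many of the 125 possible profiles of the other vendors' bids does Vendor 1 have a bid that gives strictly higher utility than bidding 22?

Others bid (2, 2, 2): truth gives 0; bid 2 gives 20 > 0. Violating.
Others bid (2, 2, 4): truth gives 0; bid 4 gives 18 > 0. Violating.
Others bid (2, 2, 5): truth gives 0; bid 5 gives 17 > 0. Violating.
Others bid (2, 2, 7): truth gives 0; bid 7 gives 15 > 0. Violating.
Others bid (2, 2, 22): truth gives 0; no alternative beats it.
Others bid (2, 4, 22): truth gives 0; no alternative beats it.
(Checking all 125 profiles: 64 have a profitable deviation, 61 do not.)

64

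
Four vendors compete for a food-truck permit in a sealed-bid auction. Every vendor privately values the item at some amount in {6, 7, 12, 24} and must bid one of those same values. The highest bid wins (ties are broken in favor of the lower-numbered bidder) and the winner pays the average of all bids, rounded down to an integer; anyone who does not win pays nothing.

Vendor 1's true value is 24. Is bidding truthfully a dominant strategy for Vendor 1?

Consider the case where Vendor 2 bids 6, Vendor 3 bids 6 and Vendor 4 bids 6.
Truthful bid 24: wins, pays 10, utility 24 - 10 = 14.
Bid 6 instead: wins, pays 6, utility 24 - 6 = 18.
Since 18 > 14, bidding 6 is strictly better here, so truthful bidding is not dominant.

No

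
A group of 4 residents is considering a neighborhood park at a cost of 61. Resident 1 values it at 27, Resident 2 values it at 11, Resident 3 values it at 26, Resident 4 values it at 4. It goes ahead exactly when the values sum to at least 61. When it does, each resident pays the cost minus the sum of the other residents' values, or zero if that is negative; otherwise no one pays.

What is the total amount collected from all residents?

43

Total value 68 ≥ cost 61, so it is built.
Resident 1: others sum to 41; max(0, 61 - 41) = 20.
Resident 2: others sum to 57; max(0, 61 - 57) = 4.
Resident 3: others sum to 42; max(0, 61 - 42) = 19.
Resident 4: others sum to 64; max(0, 61 - 64) = 0.
Total collected = 20 + 4 + 19 + 0 = 43.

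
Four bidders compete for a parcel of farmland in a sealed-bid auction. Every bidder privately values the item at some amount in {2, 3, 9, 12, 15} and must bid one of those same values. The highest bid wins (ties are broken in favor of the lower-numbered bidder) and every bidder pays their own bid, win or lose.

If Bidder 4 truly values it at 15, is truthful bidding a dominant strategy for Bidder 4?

Consider the case where Bidder 1 bids 2, Bidder 2 bids 2 and Bidder 3 bids 2.
Truthful bid 15: wins, pays 15, utility 15 - 15 = 0.
Bid 3 instead: wins, pays 3, utility 15 - 3 = 12.
Since 12 > 0, bidding 3 is strictly better here, so truthful bidding is not dominant.

No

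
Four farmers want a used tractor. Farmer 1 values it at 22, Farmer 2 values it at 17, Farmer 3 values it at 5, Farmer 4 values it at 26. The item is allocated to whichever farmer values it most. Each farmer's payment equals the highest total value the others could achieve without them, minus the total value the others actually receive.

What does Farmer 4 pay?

Farmer 4 has the highest value and receives the item.
Without Farmer 4, the item would go to the next-highest value, 22, so the others could achieve 22.
With Farmer 4 present and winning, the others receive nothing, so their total is 0.
Payment = 22 - 0 = 22.

22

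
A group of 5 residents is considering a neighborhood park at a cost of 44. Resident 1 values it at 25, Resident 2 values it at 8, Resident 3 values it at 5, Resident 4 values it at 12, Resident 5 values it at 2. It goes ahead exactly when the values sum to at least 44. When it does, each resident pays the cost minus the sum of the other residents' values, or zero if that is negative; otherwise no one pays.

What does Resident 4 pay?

Total value 52 ≥ cost 44, so the project is built.
The other residents' values sum to 40.
Cost minus that sum is 44 - 40 = 4.

4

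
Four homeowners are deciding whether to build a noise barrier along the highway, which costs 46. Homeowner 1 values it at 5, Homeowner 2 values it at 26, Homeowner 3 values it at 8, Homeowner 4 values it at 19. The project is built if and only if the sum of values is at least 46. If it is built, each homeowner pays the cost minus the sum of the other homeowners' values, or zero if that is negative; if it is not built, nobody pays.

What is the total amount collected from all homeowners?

Total value 58 ≥ cost 46, so it is built.
Homeowner 1: others sum to 53; max(0, 46 - 53) = 0.
Homeowner 2: others sum to 32; max(0, 46 - 32) = 14.
Homeowner 3: others sum to 50; max(0, 46 - 50) = 0.
Homeowner 4: others sum to 39; max(0, 46 - 39) = 7.
Total collected = 0 + 14 + 0 + 7 = 21.

21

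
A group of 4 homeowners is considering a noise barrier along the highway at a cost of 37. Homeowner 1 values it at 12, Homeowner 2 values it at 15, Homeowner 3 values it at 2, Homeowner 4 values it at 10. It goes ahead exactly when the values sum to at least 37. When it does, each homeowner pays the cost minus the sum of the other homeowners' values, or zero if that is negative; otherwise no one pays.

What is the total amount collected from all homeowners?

31

Total value 39 ≥ cost 37, so it is built.
Homeowner 1: others sum to 27; max(0, 37 - 27) = 10.
Homeowner 2: others sum to 24; max(0, 37 - 24) = 13.
Homeowner 3: others sum to 37; max(0, 37 - 37) = 0.
Homeowner 4: others sum to 29; max(0, 37 - 29) = 8.
Total collected = 10 + 13 + 0 + 8 = 31.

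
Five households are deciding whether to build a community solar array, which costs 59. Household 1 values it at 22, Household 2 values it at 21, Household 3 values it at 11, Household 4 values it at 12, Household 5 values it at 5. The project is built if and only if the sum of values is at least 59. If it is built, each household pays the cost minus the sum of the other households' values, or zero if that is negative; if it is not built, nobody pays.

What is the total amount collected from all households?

Total value 71 ≥ cost 59, so it is built.
Household 1: others sum to 49; max(0, 59 - 49) = 10.
Household 2: others sum to 50; max(0, 59 - 50) = 9.
Household 3: others sum to 60; max(0, 59 - 60) = 0.
Household 4: others sum to 59; max(0, 59 - 59) = 0.
Household 5: others sum to 66; max(0, 59 - 66) = 0.
Total collected = 10 + 9 + 0 + 0 + 0 = 19.

19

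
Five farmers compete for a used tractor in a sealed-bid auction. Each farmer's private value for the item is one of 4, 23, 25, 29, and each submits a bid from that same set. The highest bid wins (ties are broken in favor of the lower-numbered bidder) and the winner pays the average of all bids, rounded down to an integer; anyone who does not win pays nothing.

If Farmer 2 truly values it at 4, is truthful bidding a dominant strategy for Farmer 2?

Yes

Check each profile of the others' bids and compare truth against every alternative bid.
Others bid (4, 23, 23, 23): truth gives 0, best alternative gives -15.
Others bid (4, 4, 23, 23): truth gives 0, best alternative gives -11.
Others bid (4, 23, 4, 23): truth gives 0, best alternative gives -11.
Others bid (4, 23, 23, 4): truth gives 0, best alternative gives -11.
Others bid (4, 4, 4, 23): truth gives 0, best alternative gives -7.
Others bid (4, 4, 23, 4): truth gives 0, best alternative gives -7.
(Remaining 250 profiles checked similarly; truth is weakly best in each.)
In every case the truthful bid is at least as good as any alternative, so it is a dominant strategy.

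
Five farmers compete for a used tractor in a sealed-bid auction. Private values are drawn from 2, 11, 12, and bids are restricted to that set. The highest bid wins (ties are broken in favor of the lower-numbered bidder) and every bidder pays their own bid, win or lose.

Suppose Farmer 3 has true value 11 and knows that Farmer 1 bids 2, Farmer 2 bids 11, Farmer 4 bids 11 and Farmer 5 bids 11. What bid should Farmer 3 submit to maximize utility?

12

Bid 2: loses but pays 2, utility -2.
Bid 11: loses but pays 11, utility -11.
Bid 12: wins, pays 12, utility 11 - 12 = -1.
The best choice is 12 with utility -1.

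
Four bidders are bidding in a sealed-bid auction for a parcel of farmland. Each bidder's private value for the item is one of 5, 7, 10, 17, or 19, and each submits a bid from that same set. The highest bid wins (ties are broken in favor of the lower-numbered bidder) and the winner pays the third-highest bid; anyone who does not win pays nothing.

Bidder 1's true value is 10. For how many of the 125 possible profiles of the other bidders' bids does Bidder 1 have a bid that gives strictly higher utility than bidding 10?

Others bid (5, 5, 17): truth gives 0; bid 17 gives 5 > 0. Violating.
Others bid (5, 5, 19): truth gives 0; bid 19 gives 5 > 0. Violating.
Others bid (5, 7, 17): truth gives 0; bid 17 gives 3 > 0. Violating.
Others bid (5, 7, 19): truth gives 0; bid 19 gives 3 > 0. Violating.
Others bid (5, 5, 5): truth gives 5; no alternative beats it.
Others bid (5, 5, 7): truth gives 5; no alternative beats it.
(Checking all 125 profiles: 24 have a profitable deviation, 101 do not.)

24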